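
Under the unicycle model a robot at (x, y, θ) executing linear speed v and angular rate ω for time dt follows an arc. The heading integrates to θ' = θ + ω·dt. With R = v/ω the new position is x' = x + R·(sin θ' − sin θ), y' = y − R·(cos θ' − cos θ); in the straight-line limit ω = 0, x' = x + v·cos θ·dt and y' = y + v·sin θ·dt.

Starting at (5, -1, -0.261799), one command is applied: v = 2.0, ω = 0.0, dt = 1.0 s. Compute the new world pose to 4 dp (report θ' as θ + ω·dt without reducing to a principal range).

(6.9319, -1.5176, -0.2618)

θ' = -0.2618 + 0.0·1.0 = -0.2618
ω = 0 → straight: x' = 5 + 2.0·cos(-0.2618)·1.0 = 6.9319
y' = -1 + 2.0·sin(-0.2618)·1.0 = -1.5176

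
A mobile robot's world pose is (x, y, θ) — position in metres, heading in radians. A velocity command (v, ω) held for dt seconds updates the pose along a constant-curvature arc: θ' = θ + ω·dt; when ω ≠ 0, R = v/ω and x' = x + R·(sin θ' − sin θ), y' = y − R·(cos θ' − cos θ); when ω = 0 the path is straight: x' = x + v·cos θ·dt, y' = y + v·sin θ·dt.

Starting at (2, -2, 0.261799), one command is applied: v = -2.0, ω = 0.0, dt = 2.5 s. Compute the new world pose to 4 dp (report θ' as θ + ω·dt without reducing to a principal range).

θ' = 0.2618 + 0.0·2.5 = 0.2618
ω = 0 → straight: x' = 2 + -2.0·cos(0.2618)·2.5 = -2.8296
y' = -2 + -2.0·sin(0.2618)·2.5 = -3.2941

(-2.8296, -3.2941, 0.2618)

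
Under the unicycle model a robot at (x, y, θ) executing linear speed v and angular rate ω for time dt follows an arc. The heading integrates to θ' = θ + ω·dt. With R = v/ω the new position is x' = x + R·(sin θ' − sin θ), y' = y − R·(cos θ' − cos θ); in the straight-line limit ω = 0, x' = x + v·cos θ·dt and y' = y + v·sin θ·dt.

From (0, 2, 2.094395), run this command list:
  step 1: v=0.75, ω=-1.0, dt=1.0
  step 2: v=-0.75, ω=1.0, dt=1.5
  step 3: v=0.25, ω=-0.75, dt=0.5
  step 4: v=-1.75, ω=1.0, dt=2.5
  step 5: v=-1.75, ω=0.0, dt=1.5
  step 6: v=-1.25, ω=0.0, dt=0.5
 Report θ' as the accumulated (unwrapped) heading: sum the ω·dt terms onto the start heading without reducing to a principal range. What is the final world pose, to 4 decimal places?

(3.2889, 6.1371, 4.7194)

step 1: θ'=1.0944 (R=-0.7500) → pose (-0.0170, 2.7189, 1.0944)
step 2: θ'=2.5944 (R=-0.7500) → pose (0.2593, 1.7345, 2.5944)
step 3: θ'=2.2194 (R=-0.3333) → pose (0.1671, 1.8178, 2.2194)
step 4: θ'=4.7194 (R=-1.7500) → pose (3.3117, 2.8872, 4.7194)
step 5: θ'=4.7194 (straight) → pose (3.2933, 5.5121, 4.7194)
step 6: θ'=4.7194 (straight) → pose (3.2889, 6.1371, 4.7194)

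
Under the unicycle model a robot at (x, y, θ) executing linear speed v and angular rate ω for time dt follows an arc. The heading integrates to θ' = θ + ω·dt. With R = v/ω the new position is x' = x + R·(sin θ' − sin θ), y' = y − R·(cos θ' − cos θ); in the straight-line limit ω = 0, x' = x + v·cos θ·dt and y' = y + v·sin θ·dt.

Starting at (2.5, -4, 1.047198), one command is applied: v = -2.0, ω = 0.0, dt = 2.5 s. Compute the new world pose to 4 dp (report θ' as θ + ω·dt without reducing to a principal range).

(0.0000, -8.3301, 1.0472)

θ' = 1.0472 + 0.0·2.5 = 1.0472
ω = 0 → straight: x' = 2.5 + -2.0·cos(1.0472)·2.5 = 0.0000
y' = -4 + -2.0·sin(1.0472)·2.5 = -8.3301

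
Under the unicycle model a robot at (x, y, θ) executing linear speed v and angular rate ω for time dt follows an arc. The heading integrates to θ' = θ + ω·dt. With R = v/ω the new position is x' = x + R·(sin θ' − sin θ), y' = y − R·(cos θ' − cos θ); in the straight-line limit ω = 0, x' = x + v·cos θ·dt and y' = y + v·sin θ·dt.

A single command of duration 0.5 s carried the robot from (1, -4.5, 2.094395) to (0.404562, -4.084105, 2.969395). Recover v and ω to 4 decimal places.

v = 1.5000, ω = 1.7500

Δθ = 2.969395 − 2.094395 = 0.875000
ω = Δθ/dt = 0.875000/0.5 = 1.7500
R = Δx/(sin θ' − sin θ) = 0.8571
v = R·ω = 0.8571·1.7500 = 1.5000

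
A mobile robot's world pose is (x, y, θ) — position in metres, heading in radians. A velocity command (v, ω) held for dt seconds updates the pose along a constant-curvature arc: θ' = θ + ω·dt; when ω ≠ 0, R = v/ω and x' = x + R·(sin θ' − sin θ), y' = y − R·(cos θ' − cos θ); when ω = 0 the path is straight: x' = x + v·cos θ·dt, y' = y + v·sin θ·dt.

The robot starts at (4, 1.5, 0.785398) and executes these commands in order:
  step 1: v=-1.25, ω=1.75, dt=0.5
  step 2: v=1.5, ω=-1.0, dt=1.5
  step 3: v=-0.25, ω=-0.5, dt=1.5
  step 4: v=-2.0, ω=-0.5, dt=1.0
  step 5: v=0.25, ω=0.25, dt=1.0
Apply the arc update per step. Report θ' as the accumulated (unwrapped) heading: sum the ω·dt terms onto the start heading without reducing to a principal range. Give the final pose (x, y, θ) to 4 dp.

(3.5106, 3.8924, -0.8396)

step 1: θ'=1.6604 (R=-0.7143) → pose (3.7937, 0.9310, 1.6604)
step 2: θ'=0.1604 (R=-1.5000) → pose (5.0481, 2.5460, 0.1604)
step 3: θ'=-0.5896 (R=0.5000) → pose (4.6902, 2.6240, -0.5896)
step 4: θ'=-1.0896 (R=4.0000) → pose (3.3686, 4.0973, -1.0896)
step 5: θ'=-0.8396 (R=1.0000) → pose (3.5106, 3.8924, -0.8396)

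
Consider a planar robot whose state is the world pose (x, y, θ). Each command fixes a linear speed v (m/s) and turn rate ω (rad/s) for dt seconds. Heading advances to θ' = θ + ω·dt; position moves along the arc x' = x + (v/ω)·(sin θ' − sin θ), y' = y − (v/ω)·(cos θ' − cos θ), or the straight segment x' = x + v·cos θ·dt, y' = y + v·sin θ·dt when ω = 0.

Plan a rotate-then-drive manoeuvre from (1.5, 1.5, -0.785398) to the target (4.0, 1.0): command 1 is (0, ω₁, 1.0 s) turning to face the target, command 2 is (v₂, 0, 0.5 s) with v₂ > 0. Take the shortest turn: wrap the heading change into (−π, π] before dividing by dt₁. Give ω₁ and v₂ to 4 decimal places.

ω₁ = 0.5880, v₂ = 5.0990

heading to target = atan2(1−1.5, 4−1.5) = -0.1974
Δθ = wrap(-0.1974 − -0.7854) = 0.5880; ω₁ = Δθ/dt₁ = 0.5880
distance = √((4−1.5)² + (1−1.5)²) = 2.5495; v₂ = distance/dt₂ = 5.0990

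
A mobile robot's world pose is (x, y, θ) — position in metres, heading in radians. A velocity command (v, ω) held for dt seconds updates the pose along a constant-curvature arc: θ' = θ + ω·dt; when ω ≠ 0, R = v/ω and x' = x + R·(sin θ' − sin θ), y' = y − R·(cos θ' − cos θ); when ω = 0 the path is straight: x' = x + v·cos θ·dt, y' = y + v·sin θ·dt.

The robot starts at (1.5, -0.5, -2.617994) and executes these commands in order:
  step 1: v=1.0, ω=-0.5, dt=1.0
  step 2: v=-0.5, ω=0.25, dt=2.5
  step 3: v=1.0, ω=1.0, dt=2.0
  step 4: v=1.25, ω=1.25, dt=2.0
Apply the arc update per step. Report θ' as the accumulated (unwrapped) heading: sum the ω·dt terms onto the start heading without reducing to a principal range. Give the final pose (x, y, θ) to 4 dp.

step 1: θ'=-3.1180 (R=-2.0000) → pose (0.5472, -0.7674, -3.1180)
step 2: θ'=-2.4930 (R=-2.0000) → pose (1.7081, -0.3618, -2.4930)
step 3: θ'=-0.4930 (R=1.0000) → pose (1.8389, -2.0397, -0.4930)
step 4: θ'=2.0070 (R=1.0000) → pose (3.2186, -0.7362, 2.0070)

(3.2186, -0.7362, 2.0070)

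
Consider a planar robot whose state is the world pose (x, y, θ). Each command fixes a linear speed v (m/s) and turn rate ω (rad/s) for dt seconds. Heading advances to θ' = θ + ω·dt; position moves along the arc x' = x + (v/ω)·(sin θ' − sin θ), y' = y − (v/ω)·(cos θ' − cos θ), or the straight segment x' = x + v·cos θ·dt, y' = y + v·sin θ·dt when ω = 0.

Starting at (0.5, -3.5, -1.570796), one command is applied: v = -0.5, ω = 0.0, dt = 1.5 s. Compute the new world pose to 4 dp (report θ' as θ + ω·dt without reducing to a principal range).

(0.5000, -2.7500, -1.5708)

θ' = -1.5708 + 0.0·1.5 = -1.5708
ω = 0 → straight: x' = 0.5 + -0.5·cos(-1.5708)·1.5 = 0.5000
y' = -3.5 + -0.5·sin(-1.5708)·1.5 = -2.7500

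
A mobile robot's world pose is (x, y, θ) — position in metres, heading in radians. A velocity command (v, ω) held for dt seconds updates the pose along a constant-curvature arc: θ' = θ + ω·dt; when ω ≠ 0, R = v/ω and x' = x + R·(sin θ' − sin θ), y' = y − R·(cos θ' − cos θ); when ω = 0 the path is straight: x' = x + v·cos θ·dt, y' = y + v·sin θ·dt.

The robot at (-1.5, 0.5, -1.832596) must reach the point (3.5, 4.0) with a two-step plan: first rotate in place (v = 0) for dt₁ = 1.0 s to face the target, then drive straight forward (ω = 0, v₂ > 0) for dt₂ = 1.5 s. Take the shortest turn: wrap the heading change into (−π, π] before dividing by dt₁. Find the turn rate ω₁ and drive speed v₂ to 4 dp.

ω₁ = 2.4433, v₂ = 4.0689

heading to target = atan2(4−0.5, 3.5−-1.5) = 0.6107
Δθ = wrap(0.6107 − -1.8326) = 2.4433; ω₁ = Δθ/dt₁ = 2.4433
distance = √((3.5−-1.5)² + (4−0.5)²) = 6.1033; v₂ = distance/dt₂ = 4.0689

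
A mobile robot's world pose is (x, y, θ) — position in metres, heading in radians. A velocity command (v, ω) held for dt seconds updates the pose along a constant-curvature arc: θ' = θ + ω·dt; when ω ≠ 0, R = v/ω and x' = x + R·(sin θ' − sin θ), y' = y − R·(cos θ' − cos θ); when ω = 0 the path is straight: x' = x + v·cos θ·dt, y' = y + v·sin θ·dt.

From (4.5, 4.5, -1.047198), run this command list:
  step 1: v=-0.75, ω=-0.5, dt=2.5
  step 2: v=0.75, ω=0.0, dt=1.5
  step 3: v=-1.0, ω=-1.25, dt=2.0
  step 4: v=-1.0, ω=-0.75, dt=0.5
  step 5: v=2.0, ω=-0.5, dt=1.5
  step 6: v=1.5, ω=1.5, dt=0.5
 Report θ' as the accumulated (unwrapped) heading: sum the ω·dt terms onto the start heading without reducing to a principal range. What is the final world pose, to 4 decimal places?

(7.9067, 6.7862, -5.1722)

step 1: θ'=-2.2972 (R=1.5000) → pose (4.6777, 6.2463, -2.2972)
step 2: θ'=-2.2972 (straight) → pose (3.9305, 5.4053, -2.2972)
step 3: θ'=-4.7972 (R=0.8000) → pose (5.3257, 4.8061, -4.7972)
step 4: θ'=-5.1722 (R=1.3333) → pose (5.1920, 4.3274, -5.1722)
step 5: θ'=-5.9222 (R=-4.0000) → pose (7.3637, 6.2945, -5.9222)
step 6: θ'=-5.1722 (R=1.0000) → pose (7.9067, 6.7862, -5.1722)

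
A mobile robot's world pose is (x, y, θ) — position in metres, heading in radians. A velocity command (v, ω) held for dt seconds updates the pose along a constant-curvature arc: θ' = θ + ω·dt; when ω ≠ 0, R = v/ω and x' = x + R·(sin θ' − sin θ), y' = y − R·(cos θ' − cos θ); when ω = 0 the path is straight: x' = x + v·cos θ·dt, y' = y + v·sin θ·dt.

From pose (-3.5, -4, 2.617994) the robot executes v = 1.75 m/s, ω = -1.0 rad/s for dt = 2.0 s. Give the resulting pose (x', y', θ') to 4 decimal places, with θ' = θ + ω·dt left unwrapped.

(-3.6390, -1.0581, 0.6180)

θ' = 2.6180 + -1.0·2.0 = 0.6180
R = v/ω = 1.75/-1.0 = -1.7500
x' = -3.5 + -1.7500·(sin 0.6180 − sin 2.6180) = -3.6390
y' = -4 − -1.7500·(cos 0.6180 − cos 2.6180) = -1.0581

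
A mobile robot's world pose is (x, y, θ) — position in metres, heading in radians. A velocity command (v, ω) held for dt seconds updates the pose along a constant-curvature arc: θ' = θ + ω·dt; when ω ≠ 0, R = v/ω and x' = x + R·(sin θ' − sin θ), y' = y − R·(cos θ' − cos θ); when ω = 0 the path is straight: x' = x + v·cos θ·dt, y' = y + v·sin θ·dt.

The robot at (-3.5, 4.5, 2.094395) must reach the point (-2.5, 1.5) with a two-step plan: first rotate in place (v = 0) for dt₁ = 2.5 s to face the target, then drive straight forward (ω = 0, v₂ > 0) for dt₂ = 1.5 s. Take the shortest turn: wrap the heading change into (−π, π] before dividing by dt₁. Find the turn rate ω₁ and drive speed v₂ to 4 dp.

heading to target = atan2(1.5−4.5, -2.5−-3.5) = -1.2490
Δθ = wrap(-1.2490 − 2.0944) = 2.9397; ω₁ = Δθ/dt₁ = 1.1759
distance = √((-2.5−-3.5)² + (1.5−4.5)²) = 3.1623; v₂ = distance/dt₂ = 2.1082

ω₁ = 1.1759, v₂ = 2.1082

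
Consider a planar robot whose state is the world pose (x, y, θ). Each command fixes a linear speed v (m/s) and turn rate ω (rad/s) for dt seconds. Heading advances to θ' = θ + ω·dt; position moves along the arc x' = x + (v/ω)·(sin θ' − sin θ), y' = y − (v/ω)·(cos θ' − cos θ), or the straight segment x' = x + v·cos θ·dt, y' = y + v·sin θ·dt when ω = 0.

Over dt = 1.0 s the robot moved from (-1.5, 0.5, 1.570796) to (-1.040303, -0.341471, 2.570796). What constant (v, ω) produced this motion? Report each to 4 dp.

Δθ = 2.570796 − 1.570796 = 1.000000
ω = Δθ/dt = 1.000000/1.0 = 1.0000
R = −Δy/(cos θ' − cos θ) = -1.0000
v = R·ω = -1.0000·1.0000 = -1.0000

v = -1.0000, ω = 1.0000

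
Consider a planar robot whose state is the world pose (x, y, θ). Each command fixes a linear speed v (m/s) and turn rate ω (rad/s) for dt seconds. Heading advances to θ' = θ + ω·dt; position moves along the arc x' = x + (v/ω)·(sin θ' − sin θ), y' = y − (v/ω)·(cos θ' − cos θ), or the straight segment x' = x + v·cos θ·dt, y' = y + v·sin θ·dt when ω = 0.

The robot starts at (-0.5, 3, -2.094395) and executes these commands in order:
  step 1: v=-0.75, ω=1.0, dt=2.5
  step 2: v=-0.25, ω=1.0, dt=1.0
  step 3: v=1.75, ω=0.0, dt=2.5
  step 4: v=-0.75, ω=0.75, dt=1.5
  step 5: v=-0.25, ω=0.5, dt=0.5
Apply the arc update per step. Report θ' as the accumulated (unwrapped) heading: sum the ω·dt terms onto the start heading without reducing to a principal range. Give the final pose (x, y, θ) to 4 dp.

(-0.3510, 7.1492, 2.7806)

step 1: θ'=0.4056 (R=-0.7500) → pose (-1.4455, 4.0641, 0.4056)
step 2: θ'=1.4056 (R=-0.2500) → pose (-1.5934, 3.8755, 1.4056)
step 3: θ'=1.4056 (straight) → pose (-0.8740, 8.1910, 1.4056)
step 4: θ'=2.5306 (R=-1.0000) → pose (-0.4613, 7.2075, 2.5306)
step 5: θ'=2.7806 (R=-0.5000) → pose (-0.3510, 7.1492, 2.7806)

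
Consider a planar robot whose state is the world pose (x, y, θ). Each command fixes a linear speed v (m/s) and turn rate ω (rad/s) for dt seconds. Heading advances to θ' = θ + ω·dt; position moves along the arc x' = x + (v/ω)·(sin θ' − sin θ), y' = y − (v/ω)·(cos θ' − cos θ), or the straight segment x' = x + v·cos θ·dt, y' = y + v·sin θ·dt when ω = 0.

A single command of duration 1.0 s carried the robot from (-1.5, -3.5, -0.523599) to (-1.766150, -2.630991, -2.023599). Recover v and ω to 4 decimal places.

v = -1.0000, ω = -1.5000

Δθ = -2.023599 − -0.523599 = -1.500000
ω = Δθ/dt = -1.500000/1.0 = -1.5000
R = −Δy/(cos θ' − cos θ) = 0.6667
v = R·ω = 0.6667·-1.5000 = -1.0000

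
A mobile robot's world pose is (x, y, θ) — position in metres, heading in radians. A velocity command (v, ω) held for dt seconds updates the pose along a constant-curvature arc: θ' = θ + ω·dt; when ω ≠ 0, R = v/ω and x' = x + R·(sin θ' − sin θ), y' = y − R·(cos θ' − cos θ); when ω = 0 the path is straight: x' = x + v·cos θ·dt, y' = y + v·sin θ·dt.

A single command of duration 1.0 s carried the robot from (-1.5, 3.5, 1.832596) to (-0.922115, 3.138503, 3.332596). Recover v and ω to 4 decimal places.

v = -0.7500, ω = 1.5000

Δθ = 3.332596 − 1.832596 = 1.500000
ω = Δθ/dt = 1.500000/1.0 = 1.5000
R = Δx/(sin θ' − sin θ) = -0.5000
v = R·ω = -0.5000·1.5000 = -0.7500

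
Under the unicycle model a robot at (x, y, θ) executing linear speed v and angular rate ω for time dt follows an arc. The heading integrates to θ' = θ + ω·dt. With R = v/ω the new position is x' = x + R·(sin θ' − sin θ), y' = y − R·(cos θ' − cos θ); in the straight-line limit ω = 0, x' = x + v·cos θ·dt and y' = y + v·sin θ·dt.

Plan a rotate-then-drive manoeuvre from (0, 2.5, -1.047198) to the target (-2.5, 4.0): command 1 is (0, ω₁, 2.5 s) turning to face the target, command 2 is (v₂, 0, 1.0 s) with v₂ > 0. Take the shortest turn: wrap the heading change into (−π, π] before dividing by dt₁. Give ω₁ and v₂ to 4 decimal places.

ω₁ = -1.0539, v₂ = 2.9155

heading to target = atan2(4−2.5, -2.5−0) = 2.6012
Δθ = wrap(2.6012 − -1.0472) = -2.6348; ω₁ = Δθ/dt₁ = -1.0539
distance = √((-2.5−0)² + (4−2.5)²) = 2.9155; v₂ = distance/dt₂ = 2.9155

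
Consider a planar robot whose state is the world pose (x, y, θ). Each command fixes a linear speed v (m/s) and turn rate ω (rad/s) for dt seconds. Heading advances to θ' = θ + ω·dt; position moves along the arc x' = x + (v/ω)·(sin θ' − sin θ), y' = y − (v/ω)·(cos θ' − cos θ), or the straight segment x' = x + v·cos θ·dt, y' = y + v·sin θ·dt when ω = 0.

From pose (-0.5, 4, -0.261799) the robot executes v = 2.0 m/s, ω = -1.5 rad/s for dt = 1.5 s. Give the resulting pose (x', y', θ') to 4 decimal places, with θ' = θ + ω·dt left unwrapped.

(-0.0598, 1.6346, -2.5118)

θ' = -0.2618 + -1.5·1.5 = -2.5118
R = v/ω = 2.0/-1.5 = -1.3333
x' = -0.5 + -1.3333·(sin -2.5118 − sin -0.2618) = -0.0598
y' = 4 − -1.3333·(cos -2.5118 − cos -0.2618) = 1.6346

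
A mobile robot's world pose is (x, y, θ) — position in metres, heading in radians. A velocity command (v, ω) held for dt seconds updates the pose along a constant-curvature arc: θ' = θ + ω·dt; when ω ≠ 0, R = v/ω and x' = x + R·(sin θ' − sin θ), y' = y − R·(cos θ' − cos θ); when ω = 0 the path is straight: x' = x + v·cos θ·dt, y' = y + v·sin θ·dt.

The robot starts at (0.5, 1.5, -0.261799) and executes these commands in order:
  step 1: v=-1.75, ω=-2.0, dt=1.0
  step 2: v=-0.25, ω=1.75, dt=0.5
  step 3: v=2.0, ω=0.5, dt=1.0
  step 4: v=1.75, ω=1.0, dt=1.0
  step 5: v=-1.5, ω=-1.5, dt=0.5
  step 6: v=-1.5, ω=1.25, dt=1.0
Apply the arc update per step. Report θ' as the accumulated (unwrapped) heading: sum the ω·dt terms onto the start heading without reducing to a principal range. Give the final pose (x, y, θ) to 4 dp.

(0.3571, 0.7975, 0.6132)

step 1: θ'=-2.2618 (R=0.8750) → pose (0.0522, 2.9028, -2.2618)
step 2: θ'=-1.3868 (R=-0.1429) → pose (0.0825, 3.0200, -1.3868)
step 3: θ'=-0.8868 (R=4.0000) → pose (0.9148, 1.2243, -0.8868)
step 4: θ'=0.1132 (R=1.7500) → pose (2.4688, 0.5913, 0.1132)
step 5: θ'=-0.6368 (R=1.0000) → pose (1.7612, 0.7809, -0.6368)
step 6: θ'=0.6132 (R=-1.2000) → pose (0.3571, 0.7975, 0.6132)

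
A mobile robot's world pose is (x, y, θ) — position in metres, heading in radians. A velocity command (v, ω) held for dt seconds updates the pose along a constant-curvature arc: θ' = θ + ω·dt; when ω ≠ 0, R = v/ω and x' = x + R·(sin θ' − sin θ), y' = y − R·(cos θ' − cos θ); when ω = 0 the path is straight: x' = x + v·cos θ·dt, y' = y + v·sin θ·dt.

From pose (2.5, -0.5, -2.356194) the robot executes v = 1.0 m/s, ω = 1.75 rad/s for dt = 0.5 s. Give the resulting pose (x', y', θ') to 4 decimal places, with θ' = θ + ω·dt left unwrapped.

θ' = -2.3562 + 1.75·0.5 = -1.4812
R = v/ω = 1.0/1.75 = 0.5714
x' = 2.5 + 0.5714·(sin -1.4812 − sin -2.3562) = 2.3349
y' = -0.5 − 0.5714·(cos -1.4812 − cos -2.3562) = -0.9552

(2.3349, -0.9552, -1.4812)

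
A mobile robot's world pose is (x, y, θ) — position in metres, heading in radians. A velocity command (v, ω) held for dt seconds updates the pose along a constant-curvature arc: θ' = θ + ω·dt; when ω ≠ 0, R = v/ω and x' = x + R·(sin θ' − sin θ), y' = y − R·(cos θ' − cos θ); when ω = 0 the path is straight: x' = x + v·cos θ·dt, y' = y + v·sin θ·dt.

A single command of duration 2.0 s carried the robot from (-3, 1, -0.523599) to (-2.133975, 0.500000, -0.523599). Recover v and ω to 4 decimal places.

v = 0.5000, ω = 0.0000

Δθ = -0.523599 − -0.523599 = 0.000000
ω = Δθ/dt = 0.000000/2.0 = 0.0000
ω = 0 → v = (Δx·cos θ + Δy·sin θ)/dt = 0.5000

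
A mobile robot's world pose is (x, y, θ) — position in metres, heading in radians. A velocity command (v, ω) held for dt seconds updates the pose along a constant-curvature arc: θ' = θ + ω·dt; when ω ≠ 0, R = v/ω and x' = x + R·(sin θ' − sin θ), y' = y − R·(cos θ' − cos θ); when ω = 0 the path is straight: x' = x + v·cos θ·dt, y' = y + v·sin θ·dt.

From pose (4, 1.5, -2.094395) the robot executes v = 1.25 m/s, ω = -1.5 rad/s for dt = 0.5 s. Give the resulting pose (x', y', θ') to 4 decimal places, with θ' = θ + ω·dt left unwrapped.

θ' = -2.0944 + -1.5·0.5 = -2.8444
R = v/ω = 1.25/-1.5 = -0.8333
x' = 4 + -0.8333·(sin -2.8444 − sin -2.0944) = 3.5223
y' = 1.5 − -0.8333·(cos -2.8444 − cos -2.0944) = 1.1199

(3.5223, 1.1199, -2.8444)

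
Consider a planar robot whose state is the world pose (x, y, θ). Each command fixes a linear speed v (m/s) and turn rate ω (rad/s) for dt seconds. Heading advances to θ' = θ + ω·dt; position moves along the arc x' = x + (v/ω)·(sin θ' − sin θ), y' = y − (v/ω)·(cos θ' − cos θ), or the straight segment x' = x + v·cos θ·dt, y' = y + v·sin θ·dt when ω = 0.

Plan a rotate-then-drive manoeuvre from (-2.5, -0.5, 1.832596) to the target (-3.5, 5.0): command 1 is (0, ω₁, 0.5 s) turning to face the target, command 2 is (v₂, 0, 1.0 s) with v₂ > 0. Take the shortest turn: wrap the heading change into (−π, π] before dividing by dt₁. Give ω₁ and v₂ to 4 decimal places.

heading to target = atan2(5−-0.5, -3.5−-2.5) = 1.7506
Δθ = wrap(1.7506 − 1.8326) = -0.0819; ω₁ = Δθ/dt₁ = -0.1639
distance = √((-3.5−-2.5)² + (5−-0.5)²) = 5.5902; v₂ = distance/dt₂ = 5.5902

ω₁ = -0.1639, v₂ = 5.5902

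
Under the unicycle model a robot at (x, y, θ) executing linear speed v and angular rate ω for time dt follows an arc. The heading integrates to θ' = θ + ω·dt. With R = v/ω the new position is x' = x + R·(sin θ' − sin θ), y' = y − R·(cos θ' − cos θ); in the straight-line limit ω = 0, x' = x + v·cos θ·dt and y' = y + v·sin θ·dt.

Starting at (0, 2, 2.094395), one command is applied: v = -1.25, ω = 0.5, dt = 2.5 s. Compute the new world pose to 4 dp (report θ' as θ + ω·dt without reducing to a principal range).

(2.6686, 0.8012, 3.3444)

θ' = 2.0944 + 0.5·2.5 = 3.3444
R = v/ω = -1.25/0.5 = -2.5000
x' = 0 + -2.5000·(sin 3.3444 − sin 2.0944) = 2.6686
y' = 2 − -2.5000·(cos 3.3444 − cos 2.0944) = 0.8012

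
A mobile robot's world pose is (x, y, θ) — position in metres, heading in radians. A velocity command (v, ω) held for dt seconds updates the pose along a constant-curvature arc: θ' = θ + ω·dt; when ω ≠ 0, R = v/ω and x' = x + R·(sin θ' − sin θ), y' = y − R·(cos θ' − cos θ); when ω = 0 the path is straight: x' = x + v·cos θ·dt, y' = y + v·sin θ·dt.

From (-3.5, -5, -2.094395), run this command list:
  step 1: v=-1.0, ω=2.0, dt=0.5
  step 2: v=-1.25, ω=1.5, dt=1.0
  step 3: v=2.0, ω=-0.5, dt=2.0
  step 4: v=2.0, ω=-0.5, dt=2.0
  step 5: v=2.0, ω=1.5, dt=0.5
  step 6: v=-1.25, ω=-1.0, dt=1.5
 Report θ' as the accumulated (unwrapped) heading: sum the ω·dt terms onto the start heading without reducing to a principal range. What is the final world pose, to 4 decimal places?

step 1: θ'=-1.0944 (R=-0.5000) → pose (-3.4887, -4.5207, -1.0944)
step 2: θ'=0.4056 (R=-0.8333) → pose (-4.5580, -4.1371, 0.4056)
step 3: θ'=-0.5944 (R=-4.0000) → pose (-0.7397, -4.4986, -0.5944)
step 4: θ'=-1.5944 (R=-4.0000) → pose (1.0191, -7.9070, -1.5944)
step 5: θ'=-0.8444 (R=1.3333) → pose (1.3553, -8.8240, -0.8444)
step 6: θ'=-2.3444 (R=1.2500) → pose (1.3956, -7.1204, -2.3444)

(1.3956, -7.1204, -2.3444)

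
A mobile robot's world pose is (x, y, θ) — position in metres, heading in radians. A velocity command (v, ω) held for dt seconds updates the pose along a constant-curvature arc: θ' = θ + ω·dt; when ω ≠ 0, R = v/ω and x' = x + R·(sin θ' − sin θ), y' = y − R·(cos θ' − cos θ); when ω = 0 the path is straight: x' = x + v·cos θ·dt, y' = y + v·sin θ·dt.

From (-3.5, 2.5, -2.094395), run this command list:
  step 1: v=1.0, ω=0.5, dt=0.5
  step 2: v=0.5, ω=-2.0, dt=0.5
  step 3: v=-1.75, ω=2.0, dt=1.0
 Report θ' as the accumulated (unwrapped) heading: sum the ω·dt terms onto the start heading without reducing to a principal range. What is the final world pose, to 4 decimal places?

(-3.4632, 3.2867, -0.8444)

step 1: θ'=-1.8444 (R=2.0000) → pose (-3.6936, 2.0404, -1.8444)
step 2: θ'=-2.8444 (R=-0.2500) → pose (-3.8610, 1.8689, -2.8444)
step 3: θ'=-0.8444 (R=-0.8750) → pose (-3.4632, 3.2867, -0.8444)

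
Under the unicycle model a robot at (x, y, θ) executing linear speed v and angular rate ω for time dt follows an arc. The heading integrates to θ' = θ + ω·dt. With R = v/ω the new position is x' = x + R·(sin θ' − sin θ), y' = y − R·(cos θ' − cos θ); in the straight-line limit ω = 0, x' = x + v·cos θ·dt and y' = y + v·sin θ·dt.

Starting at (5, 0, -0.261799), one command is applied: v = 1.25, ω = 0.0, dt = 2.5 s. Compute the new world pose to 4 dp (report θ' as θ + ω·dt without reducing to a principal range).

(8.0185, -0.8088, -0.2618)

θ' = -0.2618 + 0.0·2.5 = -0.2618
ω = 0 → straight: x' = 5 + 1.25·cos(-0.2618)·2.5 = 8.0185
y' = 0 + 1.25·sin(-0.2618)·2.5 = -0.8088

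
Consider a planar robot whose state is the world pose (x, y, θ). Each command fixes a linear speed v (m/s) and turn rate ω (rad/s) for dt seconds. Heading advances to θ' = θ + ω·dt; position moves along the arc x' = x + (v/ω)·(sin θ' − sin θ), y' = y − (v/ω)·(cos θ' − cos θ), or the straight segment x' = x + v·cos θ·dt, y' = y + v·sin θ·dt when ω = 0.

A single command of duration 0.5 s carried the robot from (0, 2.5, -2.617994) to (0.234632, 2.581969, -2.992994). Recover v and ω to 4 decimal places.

Δθ = -2.992994 − -2.617994 = -0.375000
ω = Δθ/dt = -0.375000/0.5 = -0.7500
R = Δx/(sin θ' − sin θ) = 0.6667
v = R·ω = 0.6667·-0.7500 = -0.5000

v = -0.5000, ω = -0.7500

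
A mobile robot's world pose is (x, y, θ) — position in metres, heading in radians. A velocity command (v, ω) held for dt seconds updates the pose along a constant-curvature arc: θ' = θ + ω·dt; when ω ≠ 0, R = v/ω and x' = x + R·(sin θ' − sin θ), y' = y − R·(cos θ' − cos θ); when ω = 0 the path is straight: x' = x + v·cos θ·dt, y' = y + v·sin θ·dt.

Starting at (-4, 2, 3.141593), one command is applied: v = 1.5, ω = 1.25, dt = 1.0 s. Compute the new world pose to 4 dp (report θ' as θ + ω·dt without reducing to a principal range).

θ' = 3.1416 + 1.25·1.0 = 4.3916
R = v/ω = 1.5/1.25 = 1.2000
x' = -4 + 1.2000·(sin 4.3916 − sin 3.1416) = -5.1388
y' = 2 − 1.2000·(cos 4.3916 − cos 3.1416) = 1.1784

(-5.1388, 1.1784, 4.3916)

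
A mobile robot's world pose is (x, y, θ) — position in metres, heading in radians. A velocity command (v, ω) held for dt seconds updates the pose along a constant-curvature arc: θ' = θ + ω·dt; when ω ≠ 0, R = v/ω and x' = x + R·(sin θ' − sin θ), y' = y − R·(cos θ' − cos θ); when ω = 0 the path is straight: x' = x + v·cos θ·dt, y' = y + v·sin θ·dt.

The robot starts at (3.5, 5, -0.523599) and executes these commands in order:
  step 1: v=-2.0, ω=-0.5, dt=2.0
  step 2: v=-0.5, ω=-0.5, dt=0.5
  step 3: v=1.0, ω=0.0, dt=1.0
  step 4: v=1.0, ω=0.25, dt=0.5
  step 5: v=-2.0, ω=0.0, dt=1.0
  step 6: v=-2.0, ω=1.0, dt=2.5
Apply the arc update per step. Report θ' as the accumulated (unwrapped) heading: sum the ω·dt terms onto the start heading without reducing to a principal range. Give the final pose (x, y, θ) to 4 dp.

(-2.0904, 10.5170, 0.8514)

step 1: θ'=-1.5236 (R=4.0000) → pose (1.5045, 8.2754, -1.5236)
step 2: θ'=-1.7736 (R=1.0000) → pose (1.5238, 8.5240, -1.7736)
step 3: θ'=-1.7736 (straight) → pose (1.3224, 7.5445, -1.7736)
step 4: θ'=-1.6486 (R=4.0000) → pose (1.2525, 7.0497, -1.6486)
step 5: θ'=-1.6486 (straight) → pose (1.4080, 9.0437, -1.6486)
step 6: θ'=0.8514 (R=-2.0000) → pose (-2.0904, 10.5170, 0.8514)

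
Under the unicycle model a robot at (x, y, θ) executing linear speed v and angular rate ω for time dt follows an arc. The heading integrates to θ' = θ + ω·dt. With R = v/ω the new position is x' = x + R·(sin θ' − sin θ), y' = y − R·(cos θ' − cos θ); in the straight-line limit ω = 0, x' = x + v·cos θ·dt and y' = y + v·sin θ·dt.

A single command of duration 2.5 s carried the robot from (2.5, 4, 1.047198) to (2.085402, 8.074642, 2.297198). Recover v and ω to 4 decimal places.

Δθ = 2.297198 − 1.047198 = 1.250000
ω = Δθ/dt = 1.250000/2.5 = 0.5000
R = −Δy/(cos θ' − cos θ) = 3.5000
v = R·ω = 3.5000·0.5000 = 1.7500

v = 1.7500, ω = 0.5000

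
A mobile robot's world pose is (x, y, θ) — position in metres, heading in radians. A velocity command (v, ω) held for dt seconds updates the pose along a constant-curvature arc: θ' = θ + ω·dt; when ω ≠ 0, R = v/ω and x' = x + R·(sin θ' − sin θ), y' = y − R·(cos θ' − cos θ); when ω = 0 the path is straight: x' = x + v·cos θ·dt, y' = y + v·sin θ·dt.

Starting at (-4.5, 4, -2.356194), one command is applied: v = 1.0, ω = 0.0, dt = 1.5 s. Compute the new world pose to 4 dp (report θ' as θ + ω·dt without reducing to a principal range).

θ' = -2.3562 + 0.0·1.5 = -2.3562
ω = 0 → straight: x' = -4.5 + 1.0·cos(-2.3562)·1.5 = -5.5607
y' = 4 + 1.0·sin(-2.3562)·1.5 = 2.9393

(-5.5607, 2.9393, -2.3562)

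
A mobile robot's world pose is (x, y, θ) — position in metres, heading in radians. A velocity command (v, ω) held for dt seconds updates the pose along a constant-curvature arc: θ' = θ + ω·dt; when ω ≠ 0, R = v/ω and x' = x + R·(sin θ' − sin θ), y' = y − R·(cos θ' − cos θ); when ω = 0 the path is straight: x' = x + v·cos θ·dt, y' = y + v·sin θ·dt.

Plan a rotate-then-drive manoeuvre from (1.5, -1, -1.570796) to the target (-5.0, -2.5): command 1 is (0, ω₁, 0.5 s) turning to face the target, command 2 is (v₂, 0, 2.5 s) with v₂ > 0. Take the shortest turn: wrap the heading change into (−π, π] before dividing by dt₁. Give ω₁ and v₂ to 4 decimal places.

heading to target = atan2(-2.5−-1, -5−1.5) = -2.9148
Δθ = wrap(-2.9148 − -1.5708) = -1.3440; ω₁ = Δθ/dt₁ = -2.6880
distance = √((-5−1.5)² + (-2.5−-1)²) = 6.6708; v₂ = distance/dt₂ = 2.6683

ω₁ = -2.6880, v₂ = 2.6683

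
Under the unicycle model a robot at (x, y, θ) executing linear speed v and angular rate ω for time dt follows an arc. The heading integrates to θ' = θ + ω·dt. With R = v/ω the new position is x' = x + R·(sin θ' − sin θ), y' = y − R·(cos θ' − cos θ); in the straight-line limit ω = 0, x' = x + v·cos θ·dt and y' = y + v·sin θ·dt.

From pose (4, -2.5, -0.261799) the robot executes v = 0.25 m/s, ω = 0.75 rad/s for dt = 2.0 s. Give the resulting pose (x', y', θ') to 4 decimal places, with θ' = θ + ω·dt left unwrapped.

(4.4013, -2.2869, 1.2382)

θ' = -0.2618 + 0.75·2.0 = 1.2382
R = v/ω = 0.25/0.75 = 0.3333
x' = 4 + 0.3333·(sin 1.2382 − sin -0.2618) = 4.4013
y' = -2.5 − 0.3333·(cos 1.2382 − cos -0.2618) = -2.2869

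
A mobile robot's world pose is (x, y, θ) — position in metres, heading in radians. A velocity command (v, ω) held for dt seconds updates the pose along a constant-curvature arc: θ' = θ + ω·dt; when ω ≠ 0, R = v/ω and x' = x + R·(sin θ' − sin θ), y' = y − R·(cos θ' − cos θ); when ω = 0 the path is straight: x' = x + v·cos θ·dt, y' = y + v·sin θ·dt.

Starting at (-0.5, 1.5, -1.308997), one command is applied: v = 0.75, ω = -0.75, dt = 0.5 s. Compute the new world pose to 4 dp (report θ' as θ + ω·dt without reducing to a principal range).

(-0.4723, 1.1282, -1.6840)

θ' = -1.3090 + -0.75·0.5 = -1.6840
R = v/ω = 0.75/-0.75 = -1.0000
x' = -0.5 + -1.0000·(sin -1.6840 − sin -1.3090) = -0.4723
y' = 1.5 − -1.0000·(cos -1.6840 − cos -1.3090) = 1.1282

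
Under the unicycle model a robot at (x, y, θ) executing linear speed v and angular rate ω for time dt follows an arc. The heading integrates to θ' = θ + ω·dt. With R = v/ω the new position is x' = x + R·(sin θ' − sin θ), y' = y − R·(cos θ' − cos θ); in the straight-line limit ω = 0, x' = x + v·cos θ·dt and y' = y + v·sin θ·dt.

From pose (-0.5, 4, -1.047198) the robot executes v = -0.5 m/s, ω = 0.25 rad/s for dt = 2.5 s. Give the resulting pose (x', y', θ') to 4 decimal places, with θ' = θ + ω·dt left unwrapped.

θ' = -1.0472 + 0.25·2.5 = -0.4222
R = v/ω = -0.5/0.25 = -2.0000
x' = -0.5 + -2.0000·(sin -0.4222 − sin -1.0472) = -1.4125
y' = 4 − -2.0000·(cos -0.4222 − cos -1.0472) = 4.8244

(-1.4125, 4.8244, -0.4222)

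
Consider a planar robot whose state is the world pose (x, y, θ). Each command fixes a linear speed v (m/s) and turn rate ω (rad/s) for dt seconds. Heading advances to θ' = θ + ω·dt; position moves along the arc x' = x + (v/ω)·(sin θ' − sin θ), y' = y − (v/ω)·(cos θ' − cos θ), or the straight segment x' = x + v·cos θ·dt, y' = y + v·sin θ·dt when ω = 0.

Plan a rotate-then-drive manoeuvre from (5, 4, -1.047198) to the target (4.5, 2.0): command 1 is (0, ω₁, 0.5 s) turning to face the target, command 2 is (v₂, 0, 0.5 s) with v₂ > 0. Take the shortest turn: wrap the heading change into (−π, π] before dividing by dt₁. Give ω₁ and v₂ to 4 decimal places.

heading to target = atan2(2−4, 4.5−5) = -1.8158
Δθ = wrap(-1.8158 − -1.0472) = -0.7686; ω₁ = Δθ/dt₁ = -1.5372
distance = √((4.5−5)² + (2−4)²) = 2.0616; v₂ = distance/dt₂ = 4.1231

ω₁ = -1.5372, v₂ = 4.1231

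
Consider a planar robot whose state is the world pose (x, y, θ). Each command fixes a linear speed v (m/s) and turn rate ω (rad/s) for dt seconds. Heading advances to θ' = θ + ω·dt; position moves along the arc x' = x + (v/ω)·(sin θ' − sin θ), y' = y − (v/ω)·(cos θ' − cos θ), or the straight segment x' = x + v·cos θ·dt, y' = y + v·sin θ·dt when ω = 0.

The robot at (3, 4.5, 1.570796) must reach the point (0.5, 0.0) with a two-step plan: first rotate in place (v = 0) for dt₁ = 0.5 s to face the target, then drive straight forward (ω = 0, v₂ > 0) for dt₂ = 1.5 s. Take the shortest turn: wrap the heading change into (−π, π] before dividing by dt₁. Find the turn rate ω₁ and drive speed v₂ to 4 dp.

heading to target = atan2(0−4.5, 0.5−3) = -2.0779
Δθ = wrap(-2.0779 − 1.5708) = 2.6345; ω₁ = Δθ/dt₁ = 5.2690
distance = √((0.5−3)² + (0−4.5)²) = 5.1478; v₂ = distance/dt₂ = 3.4319

ω₁ = 5.2690, v₂ = 3.4319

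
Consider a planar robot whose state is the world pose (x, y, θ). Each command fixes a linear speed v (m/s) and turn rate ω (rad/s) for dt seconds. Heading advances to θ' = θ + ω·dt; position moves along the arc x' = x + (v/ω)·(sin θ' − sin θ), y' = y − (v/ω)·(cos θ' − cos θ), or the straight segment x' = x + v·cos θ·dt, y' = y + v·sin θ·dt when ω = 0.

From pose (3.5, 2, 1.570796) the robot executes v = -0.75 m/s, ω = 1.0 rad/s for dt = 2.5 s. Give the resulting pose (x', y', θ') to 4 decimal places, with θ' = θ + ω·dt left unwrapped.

(4.8509, 1.5511, 4.0708)

θ' = 1.5708 + 1.0·2.5 = 4.0708
R = v/ω = -0.75/1.0 = -0.7500
x' = 3.5 + -0.7500·(sin 4.0708 − sin 1.5708) = 4.8509
y' = 2 − -0.7500·(cos 4.0708 − cos 1.5708) = 1.5511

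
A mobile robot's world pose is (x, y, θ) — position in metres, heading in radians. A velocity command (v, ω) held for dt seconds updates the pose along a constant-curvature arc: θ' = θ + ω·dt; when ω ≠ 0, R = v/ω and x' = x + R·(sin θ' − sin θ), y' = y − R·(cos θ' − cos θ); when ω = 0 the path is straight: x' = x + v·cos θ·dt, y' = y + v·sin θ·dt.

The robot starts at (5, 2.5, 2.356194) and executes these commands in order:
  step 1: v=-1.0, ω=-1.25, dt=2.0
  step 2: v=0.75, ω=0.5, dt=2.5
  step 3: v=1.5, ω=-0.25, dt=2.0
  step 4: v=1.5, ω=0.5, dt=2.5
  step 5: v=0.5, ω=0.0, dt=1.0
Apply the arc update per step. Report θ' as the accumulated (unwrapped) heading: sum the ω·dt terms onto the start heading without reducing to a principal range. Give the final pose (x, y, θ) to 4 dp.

step 1: θ'=-0.1438 (R=0.8000) → pose (4.3197, 1.1426, -0.1438)
step 2: θ'=1.1062 (R=1.5000) → pose (5.8756, 1.9550, 1.1062)
step 3: θ'=0.6062 (R=-6.0000) → pose (7.8212, 4.1975, 0.6062)
step 4: θ'=1.8562 (R=3.0000) → pose (8.9906, 7.5076, 1.8562)
step 5: θ'=1.8562 (straight) → pose (8.8498, 7.9874, 1.8562)

(8.8498, 7.9874, 1.8562)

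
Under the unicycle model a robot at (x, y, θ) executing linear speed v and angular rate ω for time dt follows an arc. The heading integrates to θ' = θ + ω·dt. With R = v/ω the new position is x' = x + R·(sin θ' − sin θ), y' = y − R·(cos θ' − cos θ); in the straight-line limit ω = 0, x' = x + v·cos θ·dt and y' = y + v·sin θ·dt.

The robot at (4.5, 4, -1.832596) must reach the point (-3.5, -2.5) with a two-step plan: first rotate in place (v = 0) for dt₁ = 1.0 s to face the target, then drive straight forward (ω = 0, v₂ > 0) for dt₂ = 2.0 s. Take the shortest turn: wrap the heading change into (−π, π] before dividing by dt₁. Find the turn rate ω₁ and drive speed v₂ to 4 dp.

ω₁ = -0.6267, v₂ = 5.1539

heading to target = atan2(-2.5−4, -3.5−4.5) = -2.4593
Δθ = wrap(-2.4593 − -1.8326) = -0.6267; ω₁ = Δθ/dt₁ = -0.6267
distance = √((-3.5−4.5)² + (-2.5−4)²) = 10.3078; v₂ = distance/dt₂ = 5.1539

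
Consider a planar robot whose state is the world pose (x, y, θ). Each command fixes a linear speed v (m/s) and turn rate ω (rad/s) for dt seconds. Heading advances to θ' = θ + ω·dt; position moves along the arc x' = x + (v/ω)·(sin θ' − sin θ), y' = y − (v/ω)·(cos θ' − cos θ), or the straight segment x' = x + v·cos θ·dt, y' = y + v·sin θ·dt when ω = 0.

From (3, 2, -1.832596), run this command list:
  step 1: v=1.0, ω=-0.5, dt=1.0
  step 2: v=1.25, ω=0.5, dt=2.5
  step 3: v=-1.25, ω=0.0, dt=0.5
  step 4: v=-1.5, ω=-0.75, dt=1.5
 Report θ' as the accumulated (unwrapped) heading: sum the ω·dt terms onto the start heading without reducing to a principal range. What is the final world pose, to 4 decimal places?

step 1: θ'=-2.3326 (R=-2.0000) → pose (2.5153, 1.1372, -2.3326)
step 2: θ'=-1.0826 (R=2.5000) → pose (2.1164, -1.7610, -1.0826)
step 3: θ'=-1.0826 (straight) → pose (1.8232, -1.2090, -1.0826)
step 4: θ'=-2.2076 (R=2.0000) → pose (1.9816, 0.9183, -2.2076)

(1.9816, 0.9183, -2.2076)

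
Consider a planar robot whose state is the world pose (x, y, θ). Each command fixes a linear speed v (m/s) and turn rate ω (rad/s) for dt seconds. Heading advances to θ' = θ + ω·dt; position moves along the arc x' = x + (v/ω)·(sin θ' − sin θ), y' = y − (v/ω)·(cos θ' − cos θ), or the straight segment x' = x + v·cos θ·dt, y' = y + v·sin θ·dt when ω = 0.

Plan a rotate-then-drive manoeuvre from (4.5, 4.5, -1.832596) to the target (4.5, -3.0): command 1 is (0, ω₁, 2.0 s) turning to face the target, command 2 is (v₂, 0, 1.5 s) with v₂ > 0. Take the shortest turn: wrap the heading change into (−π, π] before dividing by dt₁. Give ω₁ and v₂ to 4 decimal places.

ω₁ = 0.1309, v₂ = 5.0000

heading to target = atan2(-3−4.5, 4.5−4.5) = -1.5708
Δθ = wrap(-1.5708 − -1.8326) = 0.2618; ω₁ = Δθ/dt₁ = 0.1309
distance = √((4.5−4.5)² + (-3−4.5)²) = 7.5000; v₂ = distance/dt₂ = 5.0000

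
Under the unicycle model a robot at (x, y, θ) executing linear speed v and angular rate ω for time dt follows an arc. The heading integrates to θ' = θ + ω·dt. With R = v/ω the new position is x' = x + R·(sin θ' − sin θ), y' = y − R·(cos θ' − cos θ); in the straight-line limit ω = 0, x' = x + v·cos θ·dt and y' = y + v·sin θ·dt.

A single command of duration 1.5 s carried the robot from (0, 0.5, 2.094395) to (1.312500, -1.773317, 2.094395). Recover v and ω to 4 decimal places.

v = -1.7500, ω = 0.0000

Δθ = 2.094395 − 2.094395 = 0.000000
ω = Δθ/dt = 0.000000/1.5 = 0.0000
ω = 0 → v = (Δx·cos θ + Δy·sin θ)/dt = -1.7500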